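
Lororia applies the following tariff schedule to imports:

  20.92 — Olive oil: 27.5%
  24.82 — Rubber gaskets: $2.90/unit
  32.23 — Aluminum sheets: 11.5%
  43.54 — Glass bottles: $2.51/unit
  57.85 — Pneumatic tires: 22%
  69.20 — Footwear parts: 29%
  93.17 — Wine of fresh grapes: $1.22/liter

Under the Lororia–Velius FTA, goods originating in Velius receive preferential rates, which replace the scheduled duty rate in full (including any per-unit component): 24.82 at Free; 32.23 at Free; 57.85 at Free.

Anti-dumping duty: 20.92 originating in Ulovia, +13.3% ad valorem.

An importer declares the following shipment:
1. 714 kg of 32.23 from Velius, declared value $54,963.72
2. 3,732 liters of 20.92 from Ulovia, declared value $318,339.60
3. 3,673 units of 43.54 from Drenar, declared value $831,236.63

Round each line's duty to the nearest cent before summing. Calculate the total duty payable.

Line 1 (32.23, Velius, 714 kg, $54,963.72):
Base rate for 32.23 is 11.5%.
Origin Velius qualifies under the Lororia–Velius agreement and 32.23 is covered: preferential rate Free applies instead.
Duty = $54,963.72 × 0% = $0.00.
Line 2 (20.92, Ulovia, 3,732 liters, $318,339.60):
Base rate for 20.92 is 27.5%.
Additional duty on 20.92 from Ulovia: +13.3%. Applied ad valorem rate: 27.5% + 13.3% = 40.8%.
Duty = $318,339.60 × 40.8% = $129,882.56.
Line 3 (43.54, Drenar, 3,673 units, $831,236.63):
Base rate for 43.54 is $2.51/unit.
Duty = 3,673 × $2.51 = $9,219.23.
Total = $0.00 + $129,882.56 + $9,219.23 = $139,101.79.

$139,101.79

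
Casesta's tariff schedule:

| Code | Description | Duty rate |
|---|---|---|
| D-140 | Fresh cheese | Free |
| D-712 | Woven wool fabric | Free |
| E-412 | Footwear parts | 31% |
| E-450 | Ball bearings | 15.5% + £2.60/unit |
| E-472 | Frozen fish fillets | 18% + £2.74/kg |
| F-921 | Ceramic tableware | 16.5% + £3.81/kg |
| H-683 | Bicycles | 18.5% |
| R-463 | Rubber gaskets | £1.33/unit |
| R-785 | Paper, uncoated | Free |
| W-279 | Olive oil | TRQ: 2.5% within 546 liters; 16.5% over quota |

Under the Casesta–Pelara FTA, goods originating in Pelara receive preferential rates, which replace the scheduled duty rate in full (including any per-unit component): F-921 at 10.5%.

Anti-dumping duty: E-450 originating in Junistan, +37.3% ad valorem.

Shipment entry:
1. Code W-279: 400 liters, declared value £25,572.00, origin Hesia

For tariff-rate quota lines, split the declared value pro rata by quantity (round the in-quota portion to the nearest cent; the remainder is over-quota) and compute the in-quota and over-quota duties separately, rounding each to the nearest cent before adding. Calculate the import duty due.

£639.30

Line 1 (W-279, Hesia, 400 liters, £25,572.00):
Code W-279 is under a tariff-rate quota (threshold 546 liters). Quantity 400 liters is within the quota, so the in-quota rate 2.5% applies to the full value.
Duty = £25,572.00 × 2.5% = £639.30.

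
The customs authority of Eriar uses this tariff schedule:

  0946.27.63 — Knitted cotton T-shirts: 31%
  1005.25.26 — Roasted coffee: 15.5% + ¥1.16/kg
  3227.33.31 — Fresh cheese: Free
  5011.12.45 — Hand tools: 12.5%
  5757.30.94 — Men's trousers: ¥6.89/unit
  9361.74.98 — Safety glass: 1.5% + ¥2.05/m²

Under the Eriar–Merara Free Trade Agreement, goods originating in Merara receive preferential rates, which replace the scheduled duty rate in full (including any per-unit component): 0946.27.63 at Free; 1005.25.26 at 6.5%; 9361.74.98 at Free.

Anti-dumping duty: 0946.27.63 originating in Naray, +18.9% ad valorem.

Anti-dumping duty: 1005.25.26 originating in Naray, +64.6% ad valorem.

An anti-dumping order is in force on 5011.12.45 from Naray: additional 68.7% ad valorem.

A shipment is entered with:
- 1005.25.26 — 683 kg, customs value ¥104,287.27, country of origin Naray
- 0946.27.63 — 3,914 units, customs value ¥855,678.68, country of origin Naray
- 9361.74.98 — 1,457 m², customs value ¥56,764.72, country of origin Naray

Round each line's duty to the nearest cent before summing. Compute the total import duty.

Line 1 (1005.25.26, Naray, 683 kg, ¥104,287.27):
Base rate for 1005.25.26 is 15.5% + ¥1.16/kg.
1005.25.26 has an FTA preferential rate, but origin Naray is not Merara; base rate stands.
Additional duty on 1005.25.26 from Naray: +64.6%. Applied ad valorem rate: 15.5% + 64.6% = 80.1%.
Duty = ¥104,287.27 × 80.1% + 683 × ¥1.16 = ¥84,326.38.
Line 2 (0946.27.63, Naray, 3,914 units, ¥855,678.68):
Base rate for 0946.27.63 is 31%.
0946.27.63 has an FTA preferential rate, but origin Naray is not Merara; base rate stands.
Additional duty on 0946.27.63 from Naray: +18.9%. Applied ad valorem rate: 31% + 18.9% = 49.9%.
Duty = ¥855,678.68 × 49.9% = ¥426,983.66.
Line 3 (9361.74.98, Naray, 1,457 m², ¥56,764.72):
Base rate for 9361.74.98 is 1.5% + ¥2.05/m².
9361.74.98 has an FTA preferential rate, but origin Naray is not Merara; base rate stands.
Duty = ¥56,764.72 × 1.5% + 1,457 × ¥2.05 = ¥3,838.32.
Total = ¥84,326.38 + ¥426,983.66 + ¥3,838.32 = ¥515,148.36.

¥515,148.36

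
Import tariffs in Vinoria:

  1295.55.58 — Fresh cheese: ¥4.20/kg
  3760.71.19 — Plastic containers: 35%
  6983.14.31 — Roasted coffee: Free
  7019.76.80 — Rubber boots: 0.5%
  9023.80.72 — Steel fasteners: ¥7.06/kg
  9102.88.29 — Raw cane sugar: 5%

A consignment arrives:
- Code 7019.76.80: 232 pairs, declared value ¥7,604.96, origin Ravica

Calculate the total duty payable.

¥38.02

Line 1 (7019.76.80, Ravica, 232 pairs, ¥7,604.96):
Base rate for 7019.76.80 is 0.5%.
Duty = ¥7,604.96 × 0.5% = ¥38.02.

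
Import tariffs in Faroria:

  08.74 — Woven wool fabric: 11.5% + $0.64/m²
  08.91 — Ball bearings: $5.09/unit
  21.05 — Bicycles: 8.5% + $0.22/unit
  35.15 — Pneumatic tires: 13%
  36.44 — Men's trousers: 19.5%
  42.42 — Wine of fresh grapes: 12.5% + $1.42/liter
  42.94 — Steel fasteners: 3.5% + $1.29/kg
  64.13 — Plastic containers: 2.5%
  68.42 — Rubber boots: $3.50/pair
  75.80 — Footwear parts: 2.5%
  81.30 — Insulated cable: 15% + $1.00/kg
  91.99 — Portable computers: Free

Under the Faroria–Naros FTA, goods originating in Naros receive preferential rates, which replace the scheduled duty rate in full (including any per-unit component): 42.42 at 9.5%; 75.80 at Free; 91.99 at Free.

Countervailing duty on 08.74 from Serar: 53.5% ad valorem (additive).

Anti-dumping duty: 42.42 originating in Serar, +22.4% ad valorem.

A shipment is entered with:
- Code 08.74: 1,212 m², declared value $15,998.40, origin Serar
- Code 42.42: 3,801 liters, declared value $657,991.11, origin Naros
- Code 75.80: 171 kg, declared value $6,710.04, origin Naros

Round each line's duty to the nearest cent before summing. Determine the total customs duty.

$73,683.80

Line 1 (08.74, Serar, 1,212 m², $15,998.40):
Base rate for 08.74 is 11.5% + $0.64/m².
Additional duty on 08.74 from Serar: +53.5%. Applied ad valorem rate: 11.5% + 53.5% = 65%.
Duty = $15,998.40 × 65% + 1,212 × $0.64 = $11,174.64.
Line 2 (42.42, Naros, 3,801 liters, $657,991.11):
Base rate for 42.42 is 12.5% + $1.42/liter.
Origin Naros qualifies under the Faroria–Naros agreement and 42.42 is covered: preferential rate 9.5% applies instead.
The additional-duty order on 42.42 targets Serar, not Naros; it does not apply.
Duty = $657,991.11 × 9.5% = $62,509.16.
Line 3 (75.80, Naros, 171 kg, $6,710.04):
Base rate for 75.80 is 2.5%.
Origin Naros qualifies under the Faroria–Naros agreement and 75.80 is covered: preferential rate Free applies instead.
Duty = $6,710.04 × 0% = $0.00.
Total = $11,174.64 + $62,509.16 + $0.00 = $73,683.80.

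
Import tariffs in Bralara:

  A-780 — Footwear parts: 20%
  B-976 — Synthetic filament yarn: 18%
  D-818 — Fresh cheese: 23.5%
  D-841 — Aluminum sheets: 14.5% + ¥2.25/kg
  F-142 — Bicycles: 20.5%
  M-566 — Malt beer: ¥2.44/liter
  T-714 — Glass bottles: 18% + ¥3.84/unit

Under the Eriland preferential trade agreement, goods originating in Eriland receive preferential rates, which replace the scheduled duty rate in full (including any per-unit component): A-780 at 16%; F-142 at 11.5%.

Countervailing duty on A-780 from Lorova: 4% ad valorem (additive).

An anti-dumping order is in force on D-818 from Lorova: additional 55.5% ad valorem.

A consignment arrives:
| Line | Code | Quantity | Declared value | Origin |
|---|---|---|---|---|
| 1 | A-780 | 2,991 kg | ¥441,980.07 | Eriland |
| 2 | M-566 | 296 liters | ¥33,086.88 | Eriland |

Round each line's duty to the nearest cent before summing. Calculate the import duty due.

Line 1 (A-780, Eriland, 2,991 kg, ¥441,980.07):
Base rate for A-780 is 20%.
Origin Eriland qualifies under the Bralara–Eriland agreement and A-780 is covered: preferential rate 16% applies instead.
The additional-duty order on A-780 targets Lorova, not Eriland; it does not apply.
Duty = ¥441,980.07 × 16% = ¥70,716.81.
Line 2 (M-566, Eriland, 296 liters, ¥33,086.88):
Base rate for M-566 is ¥2.44/liter.
Origin Eriland is the FTA partner but M-566 is not on the preference list; base rate stands.
Duty = 296 × ¥2.44 = ¥722.24.
Total = ¥70,716.81 + ¥722.24 = ¥71,439.05.

¥71,439.05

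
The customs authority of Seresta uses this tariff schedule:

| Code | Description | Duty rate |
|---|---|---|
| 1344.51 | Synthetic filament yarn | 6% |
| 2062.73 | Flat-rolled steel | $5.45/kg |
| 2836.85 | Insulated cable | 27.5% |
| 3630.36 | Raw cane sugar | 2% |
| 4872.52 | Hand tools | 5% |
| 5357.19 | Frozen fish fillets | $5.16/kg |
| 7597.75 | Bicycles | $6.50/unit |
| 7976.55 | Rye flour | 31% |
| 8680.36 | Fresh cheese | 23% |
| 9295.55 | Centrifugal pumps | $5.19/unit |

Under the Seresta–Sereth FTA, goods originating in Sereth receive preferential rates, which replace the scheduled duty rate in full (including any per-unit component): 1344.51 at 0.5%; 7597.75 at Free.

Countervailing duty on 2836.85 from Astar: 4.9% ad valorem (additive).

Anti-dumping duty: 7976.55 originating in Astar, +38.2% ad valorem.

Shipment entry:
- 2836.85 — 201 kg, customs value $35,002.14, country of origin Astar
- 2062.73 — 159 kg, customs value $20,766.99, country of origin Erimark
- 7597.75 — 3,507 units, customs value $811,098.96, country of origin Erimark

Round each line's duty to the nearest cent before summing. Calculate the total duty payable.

$35,002.74

Line 1 (2836.85, Astar, 201 kg, $35,002.14):
Base rate for 2836.85 is 27.5%.
Additional duty on 2836.85 from Astar: +4.9%. Applied ad valorem rate: 27.5% + 4.9% = 32.4%.
Duty = $35,002.14 × 32.4% = $11,340.69.
Line 2 (2062.73, Erimark, 159 kg, $20,766.99):
Base rate for 2062.73 is $5.45/kg.
Duty = 159 × $5.45 = $866.55.
Line 3 (7597.75, Erimark, 3,507 units, $811,098.96):
Base rate for 7597.75 is $6.50/unit.
7597.75 has an FTA preferential rate, but origin Erimark is not Sereth; base rate stands.
Duty = 3,507 × $6.50 = $22,795.50.
Total = $11,340.69 + $866.55 + $22,795.50 = $35,002.74.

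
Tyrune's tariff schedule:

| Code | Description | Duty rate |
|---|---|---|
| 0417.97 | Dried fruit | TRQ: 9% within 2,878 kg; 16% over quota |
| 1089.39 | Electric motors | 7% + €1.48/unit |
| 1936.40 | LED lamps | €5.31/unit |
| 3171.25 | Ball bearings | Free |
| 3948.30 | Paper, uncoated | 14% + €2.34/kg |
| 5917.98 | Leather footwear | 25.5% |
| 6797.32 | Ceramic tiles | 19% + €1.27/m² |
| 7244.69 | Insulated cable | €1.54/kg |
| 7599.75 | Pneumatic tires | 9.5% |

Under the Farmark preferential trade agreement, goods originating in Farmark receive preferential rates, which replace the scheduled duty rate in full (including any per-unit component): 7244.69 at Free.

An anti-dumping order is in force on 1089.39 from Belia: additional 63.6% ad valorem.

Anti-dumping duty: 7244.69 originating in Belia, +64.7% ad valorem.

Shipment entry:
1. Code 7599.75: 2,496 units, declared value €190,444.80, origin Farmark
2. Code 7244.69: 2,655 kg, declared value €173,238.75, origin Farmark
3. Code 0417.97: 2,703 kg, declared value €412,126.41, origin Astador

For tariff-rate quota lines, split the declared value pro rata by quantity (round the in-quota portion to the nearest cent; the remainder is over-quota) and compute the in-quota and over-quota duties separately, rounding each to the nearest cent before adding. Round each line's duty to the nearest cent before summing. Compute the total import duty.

€55,183.64

Line 1 (7599.75, Farmark, 2,496 units, €190,444.80):
Base rate for 7599.75 is 9.5%.
Origin Farmark is the FTA partner but 7599.75 is not on the preference list; base rate stands.
Duty = €190,444.80 × 9.5% = €18,092.26.
Line 2 (7244.69, Farmark, 2,655 kg, €173,238.75):
Base rate for 7244.69 is €1.54/kg.
Origin Farmark qualifies under the Tyrune–Farmark agreement and 7244.69 is covered: preferential rate Free applies instead.
The additional-duty order on 7244.69 targets Belia, not Farmark; it does not apply.
Duty = €173,238.75 × 0% = €0.00.
Line 3 (0417.97, Astador, 2,703 kg, €412,126.41):
Code 0417.97 is under a tariff-rate quota (threshold 2,878 kg). Quantity 2,703 kg is within the quota, so the in-quota rate 9% applies to the full value.
Duty = €412,126.41 × 9% = €37,091.38.
Total = €18,092.26 + €0.00 + €37,091.38 = €55,183.64.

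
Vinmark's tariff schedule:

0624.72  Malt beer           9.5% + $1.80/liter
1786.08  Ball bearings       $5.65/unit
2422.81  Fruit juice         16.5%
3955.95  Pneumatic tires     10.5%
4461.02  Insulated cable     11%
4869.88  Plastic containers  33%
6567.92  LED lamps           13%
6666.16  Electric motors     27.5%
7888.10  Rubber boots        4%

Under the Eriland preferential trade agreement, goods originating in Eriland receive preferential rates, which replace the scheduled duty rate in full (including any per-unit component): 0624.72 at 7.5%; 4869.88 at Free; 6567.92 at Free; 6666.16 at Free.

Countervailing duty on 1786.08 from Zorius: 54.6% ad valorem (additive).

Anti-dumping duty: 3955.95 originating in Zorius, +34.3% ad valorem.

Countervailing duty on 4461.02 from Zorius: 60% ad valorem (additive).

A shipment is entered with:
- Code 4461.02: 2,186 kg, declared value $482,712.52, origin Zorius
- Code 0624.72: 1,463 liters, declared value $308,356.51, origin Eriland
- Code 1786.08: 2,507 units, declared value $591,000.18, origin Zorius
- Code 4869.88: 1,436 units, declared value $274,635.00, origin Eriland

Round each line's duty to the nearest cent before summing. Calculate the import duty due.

$702,703.28

Line 1 (4461.02, Zorius, 2,186 kg, $482,712.52):
Base rate for 4461.02 is 11%.
Additional duty on 4461.02 from Zorius: +60%. Applied ad valorem rate: 11% + 60% = 71%.
Duty = $482,712.52 × 71% = $342,725.89.
Line 2 (0624.72, Eriland, 1,463 liters, $308,356.51):
Base rate for 0624.72 is 9.5% + $1.80/liter.
Origin Eriland qualifies under the Vinmark–Eriland agreement and 0624.72 is covered: preferential rate 7.5% applies instead.
Duty = $308,356.51 × 7.5% = $23,126.74.
Line 3 (1786.08, Zorius, 2,507 units, $591,000.18):
Base rate for 1786.08 is $5.65/unit.
Additional duty on 1786.08 from Zorius: +54.6% ad valorem. Applied ad valorem rate = 54.6%.
Duty = $591,000.18 × 54.6% + 2,507 × $5.65 = $336,850.65.
Line 4 (4869.88, Eriland, 1,436 units, $274,635.00):
Base rate for 4869.88 is 33%.
Origin Eriland qualifies under the Vinmark–Eriland agreement and 4869.88 is covered: preferential rate Free applies instead.
Duty = $274,635.00 × 0% = $0.00.
Total = $342,725.89 + $23,126.74 + $336,850.65 + $0.00 = $702,703.28.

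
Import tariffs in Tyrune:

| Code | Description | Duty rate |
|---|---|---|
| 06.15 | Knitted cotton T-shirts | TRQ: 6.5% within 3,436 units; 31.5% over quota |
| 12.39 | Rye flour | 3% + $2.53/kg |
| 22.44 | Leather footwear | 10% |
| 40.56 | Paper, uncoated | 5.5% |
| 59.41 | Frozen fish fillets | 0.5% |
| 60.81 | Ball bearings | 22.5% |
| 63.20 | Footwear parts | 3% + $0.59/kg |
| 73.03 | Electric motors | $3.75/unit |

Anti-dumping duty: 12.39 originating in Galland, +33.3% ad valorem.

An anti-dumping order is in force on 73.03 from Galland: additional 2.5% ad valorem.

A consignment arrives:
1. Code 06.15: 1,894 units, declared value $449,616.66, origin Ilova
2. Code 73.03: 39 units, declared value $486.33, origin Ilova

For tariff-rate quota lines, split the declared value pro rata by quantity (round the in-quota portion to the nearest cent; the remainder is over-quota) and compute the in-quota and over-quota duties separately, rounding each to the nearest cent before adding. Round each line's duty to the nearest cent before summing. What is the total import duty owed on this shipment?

$29,371.33

Line 1 (06.15, Ilova, 1,894 units, $449,616.66):
Code 06.15 is under a tariff-rate quota (threshold 3,436 units). Quantity 1,894 units is within the quota, so the in-quota rate 6.5% applies to the full value.
Duty = $449,616.66 × 6.5% = $29,225.08.
Line 2 (73.03, Ilova, 39 units, $486.33):
Base rate for 73.03 is $3.75/unit.
The additional-duty order on 73.03 targets Galland, not Ilova; it does not apply.
Duty = 39 × $3.75 = $146.25.
Total = $29,225.08 + $146.25 = $29,371.33.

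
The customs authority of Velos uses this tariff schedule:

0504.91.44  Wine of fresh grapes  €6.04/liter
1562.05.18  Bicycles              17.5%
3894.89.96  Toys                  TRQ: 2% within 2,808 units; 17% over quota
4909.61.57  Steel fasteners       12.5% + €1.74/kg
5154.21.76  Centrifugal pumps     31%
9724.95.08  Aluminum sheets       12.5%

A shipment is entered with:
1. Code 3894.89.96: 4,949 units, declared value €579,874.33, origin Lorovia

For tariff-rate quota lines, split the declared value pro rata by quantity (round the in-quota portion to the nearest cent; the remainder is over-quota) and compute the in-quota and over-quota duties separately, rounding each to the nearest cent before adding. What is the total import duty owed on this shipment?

Line 1 (3894.89.96, Lorovia, 4,949 units, €579,874.33):
Code 3894.89.96 is under a tariff-rate quota (threshold 2,808 units). In-quota: 2,808 units at 2%; over-quota: 2,141 units at 17%.
Pro-rata value split: in-quota = €579,874.33 × 2,808/4,949 = €329,013.36; over-quota = €579,874.33 − €329,013.36 = €250,860.97.
In-quota duty = €329,013.36 × 2% = €6,580.27. Over-quota duty = €250,860.97 × 17% = €42,646.36.
Line duty = €6,580.27 + €42,646.36 = €49,226.63.

€49,226.63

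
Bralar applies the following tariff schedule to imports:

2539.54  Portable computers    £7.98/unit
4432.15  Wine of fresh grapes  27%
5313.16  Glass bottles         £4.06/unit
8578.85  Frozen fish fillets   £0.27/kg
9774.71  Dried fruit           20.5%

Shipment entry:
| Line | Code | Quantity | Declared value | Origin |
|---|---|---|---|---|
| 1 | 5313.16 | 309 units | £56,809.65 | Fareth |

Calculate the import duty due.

Line 1 (5313.16, Fareth, 309 units, £56,809.65):
Base rate for 5313.16 is £4.06/unit.
Duty = 309 × £4.06 = £1,254.54.

£1,254.54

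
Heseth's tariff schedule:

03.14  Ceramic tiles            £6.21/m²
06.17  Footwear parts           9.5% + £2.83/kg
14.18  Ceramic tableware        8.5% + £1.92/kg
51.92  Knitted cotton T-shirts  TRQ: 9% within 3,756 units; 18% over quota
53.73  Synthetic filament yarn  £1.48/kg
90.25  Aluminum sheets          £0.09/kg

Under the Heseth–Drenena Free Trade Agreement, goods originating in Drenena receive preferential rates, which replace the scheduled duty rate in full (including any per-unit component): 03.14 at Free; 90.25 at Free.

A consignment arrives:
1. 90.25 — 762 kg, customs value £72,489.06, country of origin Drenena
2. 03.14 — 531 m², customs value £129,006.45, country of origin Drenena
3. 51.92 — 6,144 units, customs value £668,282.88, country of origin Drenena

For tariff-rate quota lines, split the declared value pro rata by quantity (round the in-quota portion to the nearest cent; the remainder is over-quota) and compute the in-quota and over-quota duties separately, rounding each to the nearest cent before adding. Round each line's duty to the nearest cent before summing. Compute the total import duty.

£83,522.31

Line 1 (90.25, Drenena, 762 kg, £72,489.06):
Base rate for 90.25 is £0.09/kg.
Origin Drenena qualifies under the Heseth–Drenena agreement and 90.25 is covered: preferential rate Free applies instead.
Duty = £72,489.06 × 0% = £0.00.
Line 2 (03.14, Drenena, 531 m², £129,006.45):
Base rate for 03.14 is £6.21/m².
Origin Drenena qualifies under the Heseth–Drenena agreement and 03.14 is covered: preferential rate Free applies instead.
Duty = £129,006.45 × 0% = £0.00.
Line 3 (51.92, Drenena, 6,144 units, £668,282.88):
Code 51.92 is under a tariff-rate quota (threshold 3,756 units). In-quota: 3,756 units at 9%; over-quota: 2,388 units at 18%.
Pro-rata value split: in-quota = £668,282.88 × 3,756/6,144 = £408,540.12; over-quota = £668,282.88 − £408,540.12 = £259,742.76.
In-quota duty = £408,540.12 × 9% = £36,768.61. Over-quota duty = £259,742.76 × 18% = £46,753.70.
Line duty = £36,768.61 + £46,753.70 = £83,522.31.
Total = £0.00 + £0.00 + £83,522.31 = £83,522.31.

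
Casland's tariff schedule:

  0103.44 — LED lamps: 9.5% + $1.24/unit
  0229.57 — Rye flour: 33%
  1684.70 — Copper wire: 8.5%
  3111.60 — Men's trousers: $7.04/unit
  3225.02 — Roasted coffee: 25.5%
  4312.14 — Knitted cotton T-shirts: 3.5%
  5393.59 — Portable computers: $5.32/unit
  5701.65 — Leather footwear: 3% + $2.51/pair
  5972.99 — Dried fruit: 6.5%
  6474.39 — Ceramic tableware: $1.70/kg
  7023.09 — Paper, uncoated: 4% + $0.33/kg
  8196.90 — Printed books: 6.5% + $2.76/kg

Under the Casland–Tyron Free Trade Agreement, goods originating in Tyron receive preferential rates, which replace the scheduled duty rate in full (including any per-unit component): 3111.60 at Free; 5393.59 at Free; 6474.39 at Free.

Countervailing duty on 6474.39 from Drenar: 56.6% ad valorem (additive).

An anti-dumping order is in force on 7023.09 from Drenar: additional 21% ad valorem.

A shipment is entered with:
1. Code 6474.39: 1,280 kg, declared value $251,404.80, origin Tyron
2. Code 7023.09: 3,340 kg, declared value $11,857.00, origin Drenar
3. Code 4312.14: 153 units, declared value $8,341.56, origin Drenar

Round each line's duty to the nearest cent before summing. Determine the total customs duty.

$4,358.40

Line 1 (6474.39, Tyron, 1,280 kg, $251,404.80):
Base rate for 6474.39 is $1.70/kg.
Origin Tyron qualifies under the Casland–Tyron agreement and 6474.39 is covered: preferential rate Free applies instead.
The additional-duty order on 6474.39 targets Drenar, not Tyron; it does not apply.
Duty = $251,404.80 × 0% = $0.00.
Line 2 (7023.09, Drenar, 3,340 kg, $11,857.00):
Base rate for 7023.09 is 4% + $0.33/kg.
Additional duty on 7023.09 from Drenar: +21%. Applied ad valorem rate: 4% + 21% = 25%.
Duty = $11,857.00 × 25% + 3,340 × $0.33 = $4,066.45.
Line 3 (4312.14, Drenar, 153 units, $8,341.56):
Base rate for 4312.14 is 3.5%.
Duty = $8,341.56 × 3.5% = $291.95.
Total = $0.00 + $4,066.45 + $291.95 = $4,358.40.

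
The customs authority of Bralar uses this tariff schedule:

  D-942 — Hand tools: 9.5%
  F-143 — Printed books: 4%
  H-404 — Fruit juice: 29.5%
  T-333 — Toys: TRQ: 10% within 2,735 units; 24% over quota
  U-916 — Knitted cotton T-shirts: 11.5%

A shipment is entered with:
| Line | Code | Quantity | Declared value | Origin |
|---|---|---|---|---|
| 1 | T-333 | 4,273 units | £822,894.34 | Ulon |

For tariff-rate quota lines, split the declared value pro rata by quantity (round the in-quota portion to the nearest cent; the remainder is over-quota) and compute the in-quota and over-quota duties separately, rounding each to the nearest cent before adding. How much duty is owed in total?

£123,755.76

Line 1 (T-333, Ulon, 4,273 units, £822,894.34):
Code T-333 is under a tariff-rate quota (threshold 2,735 units). In-quota: 2,735 units at 10%; over-quota: 1,538 units at 24%.
Pro-rata value split: in-quota = £822,894.34 × 2,735/4,273 = £526,706.30; over-quota = £822,894.34 − £526,706.30 = £296,188.04.
In-quota duty = £526,706.30 × 10% = £52,670.63. Over-quota duty = £296,188.04 × 24% = £71,085.13.
Line duty = £52,670.63 + £71,085.13 = £123,755.76.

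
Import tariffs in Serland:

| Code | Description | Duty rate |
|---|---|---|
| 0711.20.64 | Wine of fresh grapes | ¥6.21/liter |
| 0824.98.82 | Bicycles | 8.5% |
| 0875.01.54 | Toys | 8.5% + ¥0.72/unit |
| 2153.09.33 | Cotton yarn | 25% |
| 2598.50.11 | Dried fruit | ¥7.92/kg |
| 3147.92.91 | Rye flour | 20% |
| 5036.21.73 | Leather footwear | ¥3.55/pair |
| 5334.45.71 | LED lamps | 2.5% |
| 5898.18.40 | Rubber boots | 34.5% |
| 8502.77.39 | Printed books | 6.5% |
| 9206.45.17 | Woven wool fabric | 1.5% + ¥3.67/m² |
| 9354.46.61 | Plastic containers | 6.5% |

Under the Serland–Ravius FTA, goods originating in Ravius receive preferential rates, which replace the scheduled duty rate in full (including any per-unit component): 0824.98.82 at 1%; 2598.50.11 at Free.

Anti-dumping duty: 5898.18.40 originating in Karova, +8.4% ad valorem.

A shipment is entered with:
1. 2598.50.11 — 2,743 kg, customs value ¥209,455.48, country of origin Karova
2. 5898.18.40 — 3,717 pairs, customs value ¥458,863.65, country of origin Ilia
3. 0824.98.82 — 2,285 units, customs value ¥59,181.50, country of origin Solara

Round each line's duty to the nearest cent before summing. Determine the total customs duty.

¥185,062.95

Line 1 (2598.50.11, Karova, 2,743 kg, ¥209,455.48):
Base rate for 2598.50.11 is ¥7.92/kg.
2598.50.11 has an FTA preferential rate, but origin Karova is not Ravius; base rate stands.
Duty = 2,743 × ¥7.92 = ¥21,724.56.
Line 2 (5898.18.40, Ilia, 3,717 pairs, ¥458,863.65):
Base rate for 5898.18.40 is 34.5%.
The additional-duty order on 5898.18.40 targets Karova, not Ilia; it does not apply.
Duty = ¥458,863.65 × 34.5% = ¥158,307.96.
Line 3 (0824.98.82, Solara, 2,285 units, ¥59,181.50):
Base rate for 0824.98.82 is 8.5%.
0824.98.82 has an FTA preferential rate, but origin Solara is not Ravius; base rate stands.
Duty = ¥59,181.50 × 8.5% = ¥5,030.43.
Total = ¥21,724.56 + ¥158,307.96 + ¥5,030.43 = ¥185,062.95.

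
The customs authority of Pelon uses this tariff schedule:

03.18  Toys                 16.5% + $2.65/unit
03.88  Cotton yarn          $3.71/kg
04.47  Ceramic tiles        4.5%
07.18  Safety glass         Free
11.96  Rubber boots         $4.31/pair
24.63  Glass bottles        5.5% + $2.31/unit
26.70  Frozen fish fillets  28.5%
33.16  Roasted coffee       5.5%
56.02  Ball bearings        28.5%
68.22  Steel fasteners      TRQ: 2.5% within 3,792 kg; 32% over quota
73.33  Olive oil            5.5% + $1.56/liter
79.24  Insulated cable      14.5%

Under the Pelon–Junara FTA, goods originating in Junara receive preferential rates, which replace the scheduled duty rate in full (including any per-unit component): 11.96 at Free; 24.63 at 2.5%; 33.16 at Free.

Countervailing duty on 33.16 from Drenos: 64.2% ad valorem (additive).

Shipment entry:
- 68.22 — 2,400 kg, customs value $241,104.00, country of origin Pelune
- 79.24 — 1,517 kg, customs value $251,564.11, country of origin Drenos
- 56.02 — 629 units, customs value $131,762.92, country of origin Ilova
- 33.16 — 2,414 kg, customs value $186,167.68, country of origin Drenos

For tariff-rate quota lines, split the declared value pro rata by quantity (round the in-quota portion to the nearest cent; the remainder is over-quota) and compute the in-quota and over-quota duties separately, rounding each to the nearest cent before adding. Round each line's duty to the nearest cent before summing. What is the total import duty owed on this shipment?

$209,815.70

Line 1 (68.22, Pelune, 2,400 kg, $241,104.00):
Code 68.22 is under a tariff-rate quota (threshold 3,792 kg). Quantity 2,400 kg is within the quota, so the in-quota rate 2.5% applies to the full value.
Duty = $241,104.00 × 2.5% = $6,027.60.
Line 2 (79.24, Drenos, 1,517 kg, $251,564.11):
Base rate for 79.24 is 14.5%.
Duty = $251,564.11 × 14.5% = $36,476.80.
Line 3 (56.02, Ilova, 629 units, $131,762.92):
Base rate for 56.02 is 28.5%.
Duty = $131,762.92 × 28.5% = $37,552.43.
Line 4 (33.16, Drenos, 2,414 kg, $186,167.68):
Base rate for 33.16 is 5.5%.
33.16 has an FTA preferential rate, but origin Drenos is not Junara; base rate stands.
Additional duty on 33.16 from Drenos: +64.2%. Applied ad valorem rate: 5.5% + 64.2% = 69.7%.
Duty = $186,167.68 × 69.7% = $129,758.87.
Total = $6,027.60 + $36,476.80 + $37,552.43 + $129,758.87 = $209,815.70.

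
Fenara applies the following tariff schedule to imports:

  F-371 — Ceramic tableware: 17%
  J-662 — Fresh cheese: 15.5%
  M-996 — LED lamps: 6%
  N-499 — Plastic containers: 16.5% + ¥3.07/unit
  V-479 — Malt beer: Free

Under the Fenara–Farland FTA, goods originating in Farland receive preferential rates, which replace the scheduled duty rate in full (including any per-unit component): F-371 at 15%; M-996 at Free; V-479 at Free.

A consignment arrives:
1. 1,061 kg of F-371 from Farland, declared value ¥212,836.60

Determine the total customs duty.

Line 1 (F-371, Farland, 1,061 kg, ¥212,836.60):
Base rate for F-371 is 17%.
Origin Farland qualifies under the Fenara–Farland agreement and F-371 is covered: preferential rate 15% applies instead.
Duty = ¥212,836.60 × 15% = ¥31,925.49.

¥31,925.49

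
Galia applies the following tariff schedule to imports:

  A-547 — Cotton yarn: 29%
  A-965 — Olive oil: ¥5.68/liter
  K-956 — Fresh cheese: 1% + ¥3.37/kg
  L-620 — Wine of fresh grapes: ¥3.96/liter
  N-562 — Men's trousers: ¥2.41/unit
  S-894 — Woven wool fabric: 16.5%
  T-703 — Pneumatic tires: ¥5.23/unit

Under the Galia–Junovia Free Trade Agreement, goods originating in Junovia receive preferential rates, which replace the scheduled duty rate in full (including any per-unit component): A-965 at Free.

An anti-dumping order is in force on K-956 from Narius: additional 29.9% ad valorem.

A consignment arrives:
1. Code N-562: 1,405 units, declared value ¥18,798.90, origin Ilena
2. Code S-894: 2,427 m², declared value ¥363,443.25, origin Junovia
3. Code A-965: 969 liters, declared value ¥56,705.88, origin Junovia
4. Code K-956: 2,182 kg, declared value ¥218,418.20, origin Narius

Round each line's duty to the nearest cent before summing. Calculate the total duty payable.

Line 1 (N-562, Ilena, 1,405 units, ¥18,798.90):
Base rate for N-562 is ¥2.41/unit.
Duty = 1,405 × ¥2.41 = ¥3,386.05.
Line 2 (S-894, Junovia, 2,427 m², ¥363,443.25):
Base rate for S-894 is 16.5%.
Origin Junovia is the FTA partner but S-894 is not on the preference list; base rate stands.
Duty = ¥363,443.25 × 16.5% = ¥59,968.14.
Line 3 (A-965, Junovia, 969 liters, ¥56,705.88):
Base rate for A-965 is ¥5.68/liter.
Origin Junovia qualifies under the Galia–Junovia agreement and A-965 is covered: preferential rate Free applies instead.
Duty = ¥56,705.88 × 0% = ¥0.00.
Line 4 (K-956, Narius, 2,182 kg, ¥218,418.20):
Base rate for K-956 is 1% + ¥3.37/kg.
Additional duty on K-956 from Narius: +29.9%. Applied ad valorem rate: 1% + 29.9% = 30.9%.
Duty = ¥218,418.20 × 30.9% + 2,182 × ¥3.37 = ¥74,844.56.
Total = ¥3,386.05 + ¥59,968.14 + ¥0.00 + ¥74,844.56 = ¥138,198.75.

¥138,198.75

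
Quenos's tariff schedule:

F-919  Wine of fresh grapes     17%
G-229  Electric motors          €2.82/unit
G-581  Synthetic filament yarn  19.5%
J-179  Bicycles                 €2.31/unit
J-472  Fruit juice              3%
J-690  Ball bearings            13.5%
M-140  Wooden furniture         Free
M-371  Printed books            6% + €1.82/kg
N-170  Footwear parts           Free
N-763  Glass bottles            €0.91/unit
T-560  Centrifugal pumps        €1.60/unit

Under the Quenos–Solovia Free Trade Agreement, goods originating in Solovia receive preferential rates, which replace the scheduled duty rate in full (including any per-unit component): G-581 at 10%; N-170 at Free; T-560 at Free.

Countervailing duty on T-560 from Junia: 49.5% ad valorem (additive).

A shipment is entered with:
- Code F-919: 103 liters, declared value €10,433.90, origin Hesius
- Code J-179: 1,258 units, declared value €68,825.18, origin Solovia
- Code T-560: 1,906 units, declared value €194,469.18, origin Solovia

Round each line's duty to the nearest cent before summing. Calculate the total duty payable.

€4,679.74

Line 1 (F-919, Hesius, 103 liters, €10,433.90):
Base rate for F-919 is 17%.
Duty = €10,433.90 × 17% = €1,773.76.
Line 2 (J-179, Solovia, 1,258 units, €68,825.18):
Base rate for J-179 is €2.31/unit.
Origin Solovia is the FTA partner but J-179 is not on the preference list; base rate stands.
Duty = 1,258 × €2.31 = €2,905.98.
Line 3 (T-560, Solovia, 1,906 units, €194,469.18):
Base rate for T-560 is €1.60/unit.
Origin Solovia qualifies under the Quenos–Solovia agreement and T-560 is covered: preferential rate Free applies instead.
The additional-duty order on T-560 targets Junia, not Solovia; it does not apply.
Duty = €194,469.18 × 0% = €0.00.
Total = €1,773.76 + €2,905.98 + €0.00 = €4,679.74.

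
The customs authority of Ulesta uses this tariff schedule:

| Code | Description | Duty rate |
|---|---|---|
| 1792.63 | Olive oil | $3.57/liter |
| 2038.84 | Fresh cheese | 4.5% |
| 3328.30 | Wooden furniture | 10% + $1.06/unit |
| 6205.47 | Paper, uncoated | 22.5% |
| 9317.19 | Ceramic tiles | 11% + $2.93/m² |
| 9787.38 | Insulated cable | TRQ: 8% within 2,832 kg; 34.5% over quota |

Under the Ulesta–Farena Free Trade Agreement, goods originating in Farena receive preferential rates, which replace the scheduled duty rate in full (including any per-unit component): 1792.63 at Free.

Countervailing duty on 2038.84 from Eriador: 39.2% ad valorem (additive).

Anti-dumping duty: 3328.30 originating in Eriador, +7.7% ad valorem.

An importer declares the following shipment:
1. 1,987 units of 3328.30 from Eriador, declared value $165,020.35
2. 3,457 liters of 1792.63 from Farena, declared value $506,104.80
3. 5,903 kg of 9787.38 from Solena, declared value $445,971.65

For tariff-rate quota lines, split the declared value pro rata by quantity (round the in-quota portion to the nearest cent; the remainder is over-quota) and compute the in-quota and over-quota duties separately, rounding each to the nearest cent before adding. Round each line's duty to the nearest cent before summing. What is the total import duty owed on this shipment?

$128,476.28

Line 1 (3328.30, Eriador, 1,987 units, $165,020.35):
Base rate for 3328.30 is 10% + $1.06/unit.
Additional duty on 3328.30 from Eriador: +7.7%. Applied ad valorem rate: 10% + 7.7% = 17.7%.
Duty = $165,020.35 × 17.7% + 1,987 × $1.06 = $31,314.82.
Line 2 (1792.63, Farena, 3,457 liters, $506,104.80):
Base rate for 1792.63 is $3.57/liter.
Origin Farena qualifies under the Ulesta–Farena agreement and 1792.63 is covered: preferential rate Free applies instead.
Duty = $506,104.80 × 0% = $0.00.
Line 3 (9787.38, Solena, 5,903 kg, $445,971.65):
Code 9787.38 is under a tariff-rate quota (threshold 2,832 kg). In-quota: 2,832 kg at 8%; over-quota: 3,071 kg at 34.5%.
Pro-rata value split: in-quota = $445,971.65 × 2,832/5,903 = $213,957.60; over-quota = $445,971.65 − $213,957.60 = $232,014.05.
In-quota duty = $213,957.60 × 8% = $17,116.61. Over-quota duty = $232,014.05 × 34.5% = $80,044.85.
Line duty = $17,116.61 + $80,044.85 = $97,161.46.
Total = $31,314.82 + $0.00 + $97,161.46 = $128,476.28.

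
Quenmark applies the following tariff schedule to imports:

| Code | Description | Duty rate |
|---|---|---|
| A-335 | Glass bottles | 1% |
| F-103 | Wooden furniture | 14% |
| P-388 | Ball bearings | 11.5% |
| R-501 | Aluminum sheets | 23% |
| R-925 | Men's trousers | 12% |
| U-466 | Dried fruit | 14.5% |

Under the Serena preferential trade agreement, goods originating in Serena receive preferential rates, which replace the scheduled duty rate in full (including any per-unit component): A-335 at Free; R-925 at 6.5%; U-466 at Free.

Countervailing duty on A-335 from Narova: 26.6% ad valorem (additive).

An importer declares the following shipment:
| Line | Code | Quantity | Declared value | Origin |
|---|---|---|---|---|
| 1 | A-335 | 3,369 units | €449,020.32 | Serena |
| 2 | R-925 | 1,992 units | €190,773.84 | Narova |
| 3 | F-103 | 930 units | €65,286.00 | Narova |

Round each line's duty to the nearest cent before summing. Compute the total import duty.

€32,032.90

Line 1 (A-335, Serena, 3,369 units, €449,020.32):
Base rate for A-335 is 1%.
Origin Serena qualifies under the Quenmark–Serena agreement and A-335 is covered: preferential rate Free applies instead.
The additional-duty order on A-335 targets Narova, not Serena; it does not apply.
Duty = €449,020.32 × 0% = €0.00.
Line 2 (R-925, Narova, 1,992 units, €190,773.84):
Base rate for R-925 is 12%.
R-925 has an FTA preferential rate, but origin Narova is not Serena; base rate stands.
Duty = €190,773.84 × 12% = €22,892.86.
Line 3 (F-103, Narova, 930 units, €65,286.00):
Base rate for F-103 is 14%.
Duty = €65,286.00 × 14% = €9,140.04.
Total = €0.00 + €22,892.86 + €9,140.04 = €32,032.90.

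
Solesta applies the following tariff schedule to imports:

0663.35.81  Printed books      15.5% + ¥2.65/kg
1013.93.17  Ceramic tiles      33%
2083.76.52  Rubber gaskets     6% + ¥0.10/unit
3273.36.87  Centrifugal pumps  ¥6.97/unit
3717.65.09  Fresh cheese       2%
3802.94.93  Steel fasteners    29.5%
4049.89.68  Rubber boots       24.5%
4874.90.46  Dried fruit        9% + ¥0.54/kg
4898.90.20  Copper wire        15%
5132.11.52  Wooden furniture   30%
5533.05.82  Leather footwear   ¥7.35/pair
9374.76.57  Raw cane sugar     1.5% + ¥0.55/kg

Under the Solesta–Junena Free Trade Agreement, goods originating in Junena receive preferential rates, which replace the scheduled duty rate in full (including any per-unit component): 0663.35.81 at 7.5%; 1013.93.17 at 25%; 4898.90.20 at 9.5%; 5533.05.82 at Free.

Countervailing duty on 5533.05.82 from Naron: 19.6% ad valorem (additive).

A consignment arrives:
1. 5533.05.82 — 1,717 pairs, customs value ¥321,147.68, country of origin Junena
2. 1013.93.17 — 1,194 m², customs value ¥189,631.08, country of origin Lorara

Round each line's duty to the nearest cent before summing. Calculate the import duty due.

¥62,578.26

Line 1 (5533.05.82, Junena, 1,717 pairs, ¥321,147.68):
Base rate for 5533.05.82 is ¥7.35/pair.
Origin Junena qualifies under the Solesta–Junena agreement and 5533.05.82 is covered: preferential rate Free applies instead.
The additional-duty order on 5533.05.82 targets Naron, not Junena; it does not apply.
Duty = ¥321,147.68 × 0% = ¥0.00.
Line 2 (1013.93.17, Lorara, 1,194 m², ¥189,631.08):
Base rate for 1013.93.17 is 33%.
1013.93.17 has an FTA preferential rate, but origin Lorara is not Junena; base rate stands.
Duty = ¥189,631.08 × 33% = ¥62,578.26.
Total = ¥0.00 + ¥62,578.26 = ¥62,578.26.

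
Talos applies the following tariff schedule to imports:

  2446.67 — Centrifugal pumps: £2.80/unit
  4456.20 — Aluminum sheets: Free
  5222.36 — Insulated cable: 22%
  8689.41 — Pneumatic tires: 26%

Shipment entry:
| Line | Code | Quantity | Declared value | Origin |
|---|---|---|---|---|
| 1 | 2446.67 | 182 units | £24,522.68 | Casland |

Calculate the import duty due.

£509.60

Line 1 (2446.67, Casland, 182 units, £24,522.68):
Base rate for 2446.67 is £2.80/unit.
Duty = 182 × £2.80 = £509.60.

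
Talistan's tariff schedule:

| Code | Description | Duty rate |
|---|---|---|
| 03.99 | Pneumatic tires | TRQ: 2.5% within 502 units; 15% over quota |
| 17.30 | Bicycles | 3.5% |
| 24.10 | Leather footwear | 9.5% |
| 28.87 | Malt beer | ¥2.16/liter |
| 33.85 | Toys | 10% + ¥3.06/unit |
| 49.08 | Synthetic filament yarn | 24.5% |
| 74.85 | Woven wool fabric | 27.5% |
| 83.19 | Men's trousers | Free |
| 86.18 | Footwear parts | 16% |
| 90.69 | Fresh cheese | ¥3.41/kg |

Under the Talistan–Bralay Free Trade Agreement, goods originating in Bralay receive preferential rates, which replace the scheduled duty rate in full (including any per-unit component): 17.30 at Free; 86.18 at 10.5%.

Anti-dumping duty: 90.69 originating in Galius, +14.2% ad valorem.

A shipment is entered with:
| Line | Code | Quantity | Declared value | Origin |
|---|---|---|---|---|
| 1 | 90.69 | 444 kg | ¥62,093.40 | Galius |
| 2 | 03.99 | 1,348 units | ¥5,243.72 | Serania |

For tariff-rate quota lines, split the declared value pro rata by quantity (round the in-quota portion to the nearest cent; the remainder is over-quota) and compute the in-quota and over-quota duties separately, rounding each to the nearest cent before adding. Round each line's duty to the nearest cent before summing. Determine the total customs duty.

Line 1 (90.69, Galius, 444 kg, ¥62,093.40):
Base rate for 90.69 is ¥3.41/kg.
Additional duty on 90.69 from Galius: +14.2% ad valorem. Applied ad valorem rate = 14.2%.
Duty = ¥62,093.40 × 14.2% + 444 × ¥3.41 = ¥10,331.30.
Line 2 (03.99, Serania, 1,348 units, ¥5,243.72):
Code 03.99 is under a tariff-rate quota (threshold 502 units). In-quota: 502 units at 2.5%; over-quota: 846 units at 15%.
Pro-rata value split: in-quota = ¥5,243.72 × 502/1,348 = ¥1,952.78; over-quota = ¥5,243.72 − ¥1,952.78 = ¥3,290.94.
In-quota duty = ¥1,952.78 × 2.5% = ¥48.82. Over-quota duty = ¥3,290.94 × 15% = ¥493.64.
Line duty = ¥48.82 + ¥493.64 = ¥542.46.
Total = ¥10,331.30 + ¥542.46 = ¥10,873.76.

¥10,873.76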